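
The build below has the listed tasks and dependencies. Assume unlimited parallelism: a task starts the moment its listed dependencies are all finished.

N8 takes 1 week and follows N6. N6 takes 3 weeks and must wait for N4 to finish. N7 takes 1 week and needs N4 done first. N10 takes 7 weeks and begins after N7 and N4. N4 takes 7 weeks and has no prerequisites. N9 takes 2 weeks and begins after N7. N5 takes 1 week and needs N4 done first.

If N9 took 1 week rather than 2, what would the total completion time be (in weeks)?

Critical path before the change: N4→N7→N10 = 7+1+7 = 15 giving 15 weeks.
N9 is off the critical path — its longest chain is 10 weeks, giving 5 of slack.
That remains the longest chain; total 15 weeks.

15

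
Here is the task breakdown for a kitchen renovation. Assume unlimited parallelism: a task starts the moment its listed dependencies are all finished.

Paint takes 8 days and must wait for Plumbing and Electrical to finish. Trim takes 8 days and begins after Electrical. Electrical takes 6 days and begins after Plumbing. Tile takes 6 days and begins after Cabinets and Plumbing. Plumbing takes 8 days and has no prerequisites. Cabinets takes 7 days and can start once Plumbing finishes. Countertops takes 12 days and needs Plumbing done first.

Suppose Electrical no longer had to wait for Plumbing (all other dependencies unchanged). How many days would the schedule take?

21

With the dependency in place, Plumbing→Electrical→Paint = 8+6+8 = 22 sets the finish at 22 days.
Without Plumbing→Electrical, Electrical's earliest start moves from 8 to 0.
After: Plumbing→Cabinets→Tile = 8+7+6 = 21 → 21 days.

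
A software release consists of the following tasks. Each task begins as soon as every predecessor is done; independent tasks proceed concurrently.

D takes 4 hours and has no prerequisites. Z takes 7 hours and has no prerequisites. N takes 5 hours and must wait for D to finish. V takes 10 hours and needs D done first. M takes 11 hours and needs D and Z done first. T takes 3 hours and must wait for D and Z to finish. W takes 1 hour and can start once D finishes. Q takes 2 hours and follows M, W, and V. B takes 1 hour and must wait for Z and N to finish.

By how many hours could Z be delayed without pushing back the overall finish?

The longest chain is Z→M→Q = 7+11+2 = 20; overall finish 20 hours.
Longest path through Z: 20 hours (earliest finish 7, latest finish 7).
Slack of Z = 0 − 0 = 0 hours.

0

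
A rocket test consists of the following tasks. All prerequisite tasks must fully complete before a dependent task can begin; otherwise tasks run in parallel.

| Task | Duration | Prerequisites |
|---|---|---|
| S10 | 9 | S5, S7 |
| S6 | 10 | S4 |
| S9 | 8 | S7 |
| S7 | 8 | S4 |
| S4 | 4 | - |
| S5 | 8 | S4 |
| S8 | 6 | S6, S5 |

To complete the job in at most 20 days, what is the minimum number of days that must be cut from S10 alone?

Current finish: 21 days; target: 20.
S10 is on every critical path, so each day cut from S10 cuts the finish by one (this holds down to a finish of 20).
Need 21 − 20 = 1 day off S10 → S10 becomes 8 days, finish becomes 20.

1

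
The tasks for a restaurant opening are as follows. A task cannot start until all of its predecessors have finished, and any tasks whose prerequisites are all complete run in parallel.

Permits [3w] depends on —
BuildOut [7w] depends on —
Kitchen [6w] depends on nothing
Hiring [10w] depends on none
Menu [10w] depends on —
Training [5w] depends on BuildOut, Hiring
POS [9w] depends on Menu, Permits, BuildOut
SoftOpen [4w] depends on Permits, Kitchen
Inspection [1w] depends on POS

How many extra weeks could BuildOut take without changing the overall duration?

3

The longest chain is Menu→POS→Inspection = 10+9+1 = 20; overall finish 20 weeks.
Longest path through BuildOut: 17 weeks (earliest finish 7, latest finish 10).
Float = 20 − 17 = 3.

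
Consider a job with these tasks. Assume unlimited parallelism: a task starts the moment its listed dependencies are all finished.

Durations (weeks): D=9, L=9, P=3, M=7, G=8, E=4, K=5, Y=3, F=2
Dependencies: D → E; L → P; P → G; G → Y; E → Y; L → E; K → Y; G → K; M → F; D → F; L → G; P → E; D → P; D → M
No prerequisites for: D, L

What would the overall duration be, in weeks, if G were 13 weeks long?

33

Baseline: D→P→G→K→Y = 9+3+8+5+3 = 28 → 28 weeks.
G is on the critical path; changing it to 13 makes that path 33 weeks.
No other chain overtakes it, so the finish is 33 weeks.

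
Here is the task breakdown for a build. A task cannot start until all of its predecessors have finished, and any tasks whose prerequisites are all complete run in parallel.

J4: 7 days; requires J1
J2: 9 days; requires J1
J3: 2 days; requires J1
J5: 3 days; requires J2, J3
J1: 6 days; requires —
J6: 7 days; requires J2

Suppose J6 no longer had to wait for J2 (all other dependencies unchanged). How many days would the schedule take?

With the dependency in place, J1→J2→J6 = 6+9+7 = 22 sets the finish at 22 days.
Without J2→J6, J6's earliest start moves from 15 to 0.
New critical path: J1→J2→J5 = 6+9+3 = 18 ⇒ 18 days.

18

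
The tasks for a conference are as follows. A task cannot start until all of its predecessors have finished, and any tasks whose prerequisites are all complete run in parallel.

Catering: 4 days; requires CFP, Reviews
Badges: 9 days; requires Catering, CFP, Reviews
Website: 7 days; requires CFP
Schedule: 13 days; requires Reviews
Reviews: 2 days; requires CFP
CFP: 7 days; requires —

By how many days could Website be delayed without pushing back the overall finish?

The longest chain is CFP→Reviews→Schedule = 7+2+13 = 22; overall finish 22 days.
The longest chain containing Website totals 14 days.
Slack of Website = 15 − 7 = 8 days.

8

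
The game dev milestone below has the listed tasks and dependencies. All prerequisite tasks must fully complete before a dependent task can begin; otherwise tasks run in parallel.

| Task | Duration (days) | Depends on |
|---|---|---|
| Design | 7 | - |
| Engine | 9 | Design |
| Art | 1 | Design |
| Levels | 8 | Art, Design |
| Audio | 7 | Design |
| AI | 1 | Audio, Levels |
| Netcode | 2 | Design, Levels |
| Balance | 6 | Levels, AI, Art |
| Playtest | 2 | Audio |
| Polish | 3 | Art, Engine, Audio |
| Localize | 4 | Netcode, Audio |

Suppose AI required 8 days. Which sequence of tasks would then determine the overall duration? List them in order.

Design, Art, Levels, AI, Balance

Baseline: Design→Art→Levels→AI→Balance = 7+1+8+1+6 = 23 → 23 days.
AI lies on that path, so at 8 days the path becomes 30 days.
The critical path is still Design→Art→Levels→AI→Balance; finish is now 30 days.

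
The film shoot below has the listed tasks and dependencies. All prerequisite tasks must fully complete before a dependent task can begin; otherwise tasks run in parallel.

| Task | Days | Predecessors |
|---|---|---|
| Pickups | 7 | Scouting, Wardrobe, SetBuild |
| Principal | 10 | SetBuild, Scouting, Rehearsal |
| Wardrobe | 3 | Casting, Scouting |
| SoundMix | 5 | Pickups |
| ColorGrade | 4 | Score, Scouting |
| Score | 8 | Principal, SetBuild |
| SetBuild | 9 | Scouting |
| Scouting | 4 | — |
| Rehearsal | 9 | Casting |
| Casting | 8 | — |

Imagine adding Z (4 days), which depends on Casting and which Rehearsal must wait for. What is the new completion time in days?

Originally the plan takes 39 days.
With Z inserted, Rehearsal now waits for max(Casting, Z).
New critical path: Casting→Z→Rehearsal→Principal→Score→ColorGrade = 8+4+9+10+8+4 = 43 ⇒ 43 days.

43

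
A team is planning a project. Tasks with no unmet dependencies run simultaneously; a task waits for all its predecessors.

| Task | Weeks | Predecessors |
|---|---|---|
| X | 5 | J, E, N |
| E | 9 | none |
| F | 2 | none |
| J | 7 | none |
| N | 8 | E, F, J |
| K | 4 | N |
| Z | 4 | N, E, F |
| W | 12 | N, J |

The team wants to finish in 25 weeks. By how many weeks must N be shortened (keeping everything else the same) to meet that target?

4

Current finish: 29 weeks; target: 25.
N is on every critical path, so each week cut from N cuts the finish by one (this holds down to a finish of 22).
Need 29 − 25 = 4 weeks off N → N becomes 4 weeks, finish becomes 25.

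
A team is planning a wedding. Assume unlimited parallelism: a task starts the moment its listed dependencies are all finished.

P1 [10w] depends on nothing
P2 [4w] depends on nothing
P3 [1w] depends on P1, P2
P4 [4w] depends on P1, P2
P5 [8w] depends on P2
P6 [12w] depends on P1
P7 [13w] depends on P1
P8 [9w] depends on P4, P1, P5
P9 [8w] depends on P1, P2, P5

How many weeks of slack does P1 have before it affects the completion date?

0

Critical path: P1→P4→P8 = 10+4+9 = 23, so the finish is 23 weeks.
P1 finishes as early as 10 and must finish by 10.
Float = 23 − 23 = 0.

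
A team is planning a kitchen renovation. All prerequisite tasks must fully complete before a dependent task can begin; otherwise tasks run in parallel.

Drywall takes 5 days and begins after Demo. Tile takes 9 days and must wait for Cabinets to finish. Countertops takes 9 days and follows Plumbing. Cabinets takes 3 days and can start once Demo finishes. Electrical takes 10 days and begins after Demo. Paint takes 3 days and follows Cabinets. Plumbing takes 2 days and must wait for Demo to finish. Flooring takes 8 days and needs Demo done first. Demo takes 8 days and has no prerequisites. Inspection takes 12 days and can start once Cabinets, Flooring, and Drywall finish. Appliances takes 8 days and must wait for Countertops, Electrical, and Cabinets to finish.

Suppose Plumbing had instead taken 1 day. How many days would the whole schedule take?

28

Baseline: Demo→Flooring→Inspection = 8+8+12 = 28 → 28 days.
Plumbing is off the critical path — its longest chain is 27 days, giving 1 of slack.
No other chain overtakes it, so the finish is 28 days.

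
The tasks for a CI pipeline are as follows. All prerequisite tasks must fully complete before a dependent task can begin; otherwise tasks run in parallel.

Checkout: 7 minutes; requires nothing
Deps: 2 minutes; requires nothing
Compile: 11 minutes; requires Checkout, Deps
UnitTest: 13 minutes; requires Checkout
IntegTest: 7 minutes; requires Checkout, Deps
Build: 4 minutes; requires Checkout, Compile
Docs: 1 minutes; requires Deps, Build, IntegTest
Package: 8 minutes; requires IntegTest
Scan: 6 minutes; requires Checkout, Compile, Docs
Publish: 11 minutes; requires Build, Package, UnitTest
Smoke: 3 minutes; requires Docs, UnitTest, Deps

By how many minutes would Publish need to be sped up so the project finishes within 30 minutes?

3

Current finish: 33 minutes; target: 30.
Publish is on every critical path, so each minute cut from Publish cuts the finish by one (this holds down to a finish of 29).
Need 33 − 30 = 3 minutes off Publish → Publish becomes 8 minutes, finish becomes 30.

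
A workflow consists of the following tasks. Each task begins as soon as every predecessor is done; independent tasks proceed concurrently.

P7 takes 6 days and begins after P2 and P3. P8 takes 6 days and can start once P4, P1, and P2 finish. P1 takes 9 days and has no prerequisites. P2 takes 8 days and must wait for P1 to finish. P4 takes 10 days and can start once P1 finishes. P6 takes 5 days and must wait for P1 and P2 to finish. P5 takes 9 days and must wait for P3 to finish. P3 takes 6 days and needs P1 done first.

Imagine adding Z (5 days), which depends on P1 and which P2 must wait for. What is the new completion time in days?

28

Originally the project takes 25 days.
With Z inserted, P2 now waits for max(P1, Z).
New critical path: P1→Z→P2→P7 = 9+5+8+6 = 28 ⇒ 28 days.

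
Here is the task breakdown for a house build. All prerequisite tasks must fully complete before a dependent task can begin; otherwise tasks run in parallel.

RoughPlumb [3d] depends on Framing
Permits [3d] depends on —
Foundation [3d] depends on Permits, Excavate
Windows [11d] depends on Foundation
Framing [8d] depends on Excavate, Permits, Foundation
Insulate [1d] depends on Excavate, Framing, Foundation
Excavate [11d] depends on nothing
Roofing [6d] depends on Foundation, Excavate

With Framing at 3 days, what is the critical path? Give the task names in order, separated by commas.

Critical path before the change: Excavate→Foundation→Framing→RoughPlumb = 11+3+8+3 = 25 giving 25 days.
Since Framing is critical, the -5 change carries straight to that chain (now 20 days).
The binding chain switches to Excavate→Foundation→Windows = 11+3+11 = 25; finish 25 days.

Excavate, Foundation, Windows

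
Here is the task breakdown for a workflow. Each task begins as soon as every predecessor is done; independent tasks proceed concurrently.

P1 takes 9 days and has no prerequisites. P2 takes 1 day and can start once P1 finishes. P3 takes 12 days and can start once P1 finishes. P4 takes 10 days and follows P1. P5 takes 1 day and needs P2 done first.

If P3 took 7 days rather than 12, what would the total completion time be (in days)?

19

Baseline: P1→P3 = 9+12 = 21 → 21 days.
Since P3 is critical, the -5 change carries straight to that chain (now 16 days).
The binding chain switches to P1→P4 = 9+10 = 19; finish 19 days.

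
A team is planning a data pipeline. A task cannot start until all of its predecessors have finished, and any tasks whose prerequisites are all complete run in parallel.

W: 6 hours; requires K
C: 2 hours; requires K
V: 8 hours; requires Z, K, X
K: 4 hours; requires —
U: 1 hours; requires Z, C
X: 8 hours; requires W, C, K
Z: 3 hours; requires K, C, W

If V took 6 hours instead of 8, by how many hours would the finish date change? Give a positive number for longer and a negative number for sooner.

Actual critical path: K→W→X→V = 4+6+8+8 = 26 ⇒ 26 hours.
V lies on that path, so at 6 hours the path becomes 24 hours.
The critical path is still K→W→X→V; finish is now 24 hours.
Change in finish: 24 − 26 = -2 hours.

-2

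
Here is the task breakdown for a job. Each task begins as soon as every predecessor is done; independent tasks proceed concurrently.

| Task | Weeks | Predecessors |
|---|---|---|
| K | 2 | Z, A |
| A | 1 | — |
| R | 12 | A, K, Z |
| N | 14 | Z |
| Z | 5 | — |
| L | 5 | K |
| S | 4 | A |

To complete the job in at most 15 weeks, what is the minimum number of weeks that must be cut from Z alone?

Current finish: 19 weeks; target: 15.
Z is on every critical path, so each week cut from Z cuts the finish by one (this holds down to a finish of 15).
Need 19 − 15 = 4 weeks off Z → Z becomes 1 week, finish becomes 15.

4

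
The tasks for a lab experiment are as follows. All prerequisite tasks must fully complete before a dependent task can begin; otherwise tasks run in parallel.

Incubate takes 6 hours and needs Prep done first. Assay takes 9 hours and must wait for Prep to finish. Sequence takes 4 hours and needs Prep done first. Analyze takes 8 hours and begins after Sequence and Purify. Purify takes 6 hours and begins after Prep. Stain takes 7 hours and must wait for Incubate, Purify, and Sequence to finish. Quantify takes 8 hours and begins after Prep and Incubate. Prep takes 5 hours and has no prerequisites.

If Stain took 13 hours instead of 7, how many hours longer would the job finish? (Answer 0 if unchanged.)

5

Baseline: Prep→Incubate→Quantify = 5+6+8 = 19 → 19 hours.
The longest path through Stain is only 18 hours, so Stain has float 1.
New critical path: Prep→Incubate→Stain = 5+6+13 = 24 ⇒ 24 hours.
Change in finish: 24 − 19 = +5 hours.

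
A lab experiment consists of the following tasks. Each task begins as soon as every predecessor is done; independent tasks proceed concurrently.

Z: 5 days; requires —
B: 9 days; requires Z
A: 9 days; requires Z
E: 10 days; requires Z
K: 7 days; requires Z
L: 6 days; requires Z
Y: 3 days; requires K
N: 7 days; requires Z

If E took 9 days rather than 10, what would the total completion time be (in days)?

Actual critical path: Z→E = 5+10 = 15 ⇒ 15 days.
E lies on that path, so at 9 days the path becomes 14 days.
The binding chain switches to Z→K→Y = 5+7+3 = 15; finish 15 days.

15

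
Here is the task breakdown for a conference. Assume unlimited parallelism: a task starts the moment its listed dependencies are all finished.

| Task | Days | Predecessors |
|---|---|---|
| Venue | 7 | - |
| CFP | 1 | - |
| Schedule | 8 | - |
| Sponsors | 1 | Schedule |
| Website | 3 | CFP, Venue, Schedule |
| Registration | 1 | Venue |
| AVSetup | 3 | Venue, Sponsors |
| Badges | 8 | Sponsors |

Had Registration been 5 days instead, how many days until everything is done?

The binding path is Schedule→Sponsors→Badges = 8+1+8 = 17; finish at 17 days.
Registration is off the critical path — its longest chain is 8 days, giving 9 of slack.
No other chain overtakes it, so the finish is 17 days.

17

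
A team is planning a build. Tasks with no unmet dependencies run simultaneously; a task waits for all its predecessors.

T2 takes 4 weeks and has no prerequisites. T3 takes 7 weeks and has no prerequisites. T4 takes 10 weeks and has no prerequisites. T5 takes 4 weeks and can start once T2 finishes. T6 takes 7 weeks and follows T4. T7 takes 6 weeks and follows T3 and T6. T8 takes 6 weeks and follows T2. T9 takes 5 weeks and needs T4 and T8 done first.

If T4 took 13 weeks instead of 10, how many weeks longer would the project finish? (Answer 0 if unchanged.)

3

Actual critical path: T4→T6→T7 = 10+7+6 = 23 ⇒ 23 weeks.
Since T4 is critical, the +3 change carries straight to that chain (now 26 weeks).
No other chain overtakes it, so the finish is 26 weeks.
Change in finish: 26 − 23 = +3 weeks.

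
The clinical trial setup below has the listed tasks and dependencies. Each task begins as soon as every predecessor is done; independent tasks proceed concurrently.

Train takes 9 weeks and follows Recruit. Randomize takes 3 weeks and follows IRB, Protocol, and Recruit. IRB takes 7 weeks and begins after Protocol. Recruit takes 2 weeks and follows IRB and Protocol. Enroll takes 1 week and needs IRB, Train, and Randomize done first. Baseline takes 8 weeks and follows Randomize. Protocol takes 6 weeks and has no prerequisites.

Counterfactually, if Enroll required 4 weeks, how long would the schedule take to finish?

As given, the longest chain is Protocol→IRB→Recruit→Randomize→Baseline = 6+7+2+3+8 = 26, so the finish is 26 weeks.
The longest path through Enroll is only 25 weeks, so Enroll has float 1.
New critical path: Protocol→IRB→Recruit→Train→Enroll = 6+7+2+9+4 = 28 ⇒ 28 weeks.

28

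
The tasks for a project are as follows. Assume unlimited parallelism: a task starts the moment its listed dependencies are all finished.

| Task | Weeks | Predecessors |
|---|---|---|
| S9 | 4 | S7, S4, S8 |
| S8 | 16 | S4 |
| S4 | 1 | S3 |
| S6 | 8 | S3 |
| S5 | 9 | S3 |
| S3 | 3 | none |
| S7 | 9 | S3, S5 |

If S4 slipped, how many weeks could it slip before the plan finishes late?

Critical path: S3→S5→S7→S9 = 3+9+9+4 = 25, so the finish is 25 weeks.
The longest chain containing S4 totals 24 weeks.
Slack of S4 = 4 − 3 = 1 week.

1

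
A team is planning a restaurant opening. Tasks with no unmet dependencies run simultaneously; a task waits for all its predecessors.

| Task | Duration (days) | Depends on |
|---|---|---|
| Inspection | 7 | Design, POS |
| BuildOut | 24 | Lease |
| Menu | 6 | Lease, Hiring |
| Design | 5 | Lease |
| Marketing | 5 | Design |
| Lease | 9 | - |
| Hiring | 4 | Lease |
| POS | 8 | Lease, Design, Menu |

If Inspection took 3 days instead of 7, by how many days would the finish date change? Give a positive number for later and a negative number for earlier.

As given, the longest chain is Lease→Hiring→Menu→POS→Inspection = 9+4+6+8+7 = 34, so the finish is 34 days.
Inspection lies on that path, so at 3 days the path becomes 30 days.
Now Lease→BuildOut = 9+24 = 33 is longest, so the finish becomes 33 days.
Change in finish: 33 − 34 = -1 days.

-1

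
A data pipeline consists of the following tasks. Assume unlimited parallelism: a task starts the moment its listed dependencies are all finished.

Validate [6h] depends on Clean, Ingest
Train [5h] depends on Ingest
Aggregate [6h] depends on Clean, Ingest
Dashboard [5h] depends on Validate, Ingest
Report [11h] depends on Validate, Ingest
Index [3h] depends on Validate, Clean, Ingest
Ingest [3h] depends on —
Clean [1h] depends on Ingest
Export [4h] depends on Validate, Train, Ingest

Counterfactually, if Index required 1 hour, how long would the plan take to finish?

As given, the longest chain is Ingest→Clean→Validate→Report = 3+1+6+11 = 21, so the finish is 21 hours.
Index is off the critical path — its longest chain is 13 hours, giving 8 of slack.
The critical path is still Ingest→Clean→Validate→Report; finish is now 21 hours.

21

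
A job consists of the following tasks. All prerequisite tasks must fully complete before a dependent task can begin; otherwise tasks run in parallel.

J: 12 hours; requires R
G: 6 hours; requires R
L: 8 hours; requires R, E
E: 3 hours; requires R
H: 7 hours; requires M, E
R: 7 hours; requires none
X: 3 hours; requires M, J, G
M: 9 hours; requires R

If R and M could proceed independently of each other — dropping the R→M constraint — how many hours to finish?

Original critical path: R→M→H = 7+9+7 = 23 ⇒ 23 hours.
Without R→M, M's earliest start moves from 7 to 0.
After: R→J→X = 7+12+3 = 22 → 22 hours.

22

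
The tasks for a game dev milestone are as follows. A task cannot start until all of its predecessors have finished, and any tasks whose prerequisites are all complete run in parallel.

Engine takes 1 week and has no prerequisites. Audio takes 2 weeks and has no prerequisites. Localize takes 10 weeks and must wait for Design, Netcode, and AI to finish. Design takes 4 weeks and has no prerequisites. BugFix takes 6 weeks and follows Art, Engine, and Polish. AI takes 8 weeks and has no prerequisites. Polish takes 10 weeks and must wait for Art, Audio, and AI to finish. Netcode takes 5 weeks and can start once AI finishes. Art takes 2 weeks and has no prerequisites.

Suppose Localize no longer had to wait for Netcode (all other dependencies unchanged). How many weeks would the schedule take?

With the dependency in place, AI→Polish→BugFix = 8+10+6 = 24 sets the finish at 24 weeks.
Without Netcode→Localize, Localize's earliest start moves from 13 to 8.
New critical path: AI→Polish→BugFix = 8+10+6 = 24 ⇒ 24 weeks.

24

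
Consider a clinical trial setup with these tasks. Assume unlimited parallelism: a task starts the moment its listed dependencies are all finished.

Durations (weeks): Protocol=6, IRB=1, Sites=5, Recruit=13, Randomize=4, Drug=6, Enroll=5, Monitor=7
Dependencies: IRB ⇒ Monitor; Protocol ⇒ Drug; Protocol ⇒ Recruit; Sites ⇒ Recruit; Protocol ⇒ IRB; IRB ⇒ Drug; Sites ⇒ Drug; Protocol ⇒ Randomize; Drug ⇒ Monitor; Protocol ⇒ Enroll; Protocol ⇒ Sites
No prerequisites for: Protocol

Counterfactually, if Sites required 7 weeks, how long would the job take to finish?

26

Baseline: Protocol→Sites→Recruit = 6+5+13 = 24 → 24 weeks.
Sites lies on that path, so at 7 weeks the path becomes 26 weeks.
No other chain overtakes it, so the finish is 26 weeks.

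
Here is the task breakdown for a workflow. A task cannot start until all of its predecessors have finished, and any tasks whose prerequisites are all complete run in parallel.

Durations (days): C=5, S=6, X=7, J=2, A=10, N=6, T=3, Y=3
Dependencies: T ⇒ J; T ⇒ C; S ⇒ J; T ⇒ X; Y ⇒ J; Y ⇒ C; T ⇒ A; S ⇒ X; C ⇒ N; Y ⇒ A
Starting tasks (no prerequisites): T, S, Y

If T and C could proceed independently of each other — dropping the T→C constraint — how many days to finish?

14

With the dependency in place, T→C→N = 3+5+6 = 14 sets the finish at 14 days.
Dropping T→C doesn't change C's earliest start (3); another predecessor still binds.
The longest chain is now Y→C→N = 3+5+6 = 14, so the schedule takes 14 days.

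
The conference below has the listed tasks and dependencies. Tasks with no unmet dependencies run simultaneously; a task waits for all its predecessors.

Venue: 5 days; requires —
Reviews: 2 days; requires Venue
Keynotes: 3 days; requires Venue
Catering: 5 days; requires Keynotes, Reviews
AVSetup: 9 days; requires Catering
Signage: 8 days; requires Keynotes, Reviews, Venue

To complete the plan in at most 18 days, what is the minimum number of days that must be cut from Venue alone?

4

Current finish: 22 days; target: 18.
Venue is on every critical path, so each day cut from Venue cuts the finish by one (this holds down to a finish of 18).
Need 22 − 18 = 4 days off Venue → Venue becomes 1 day, finish becomes 18.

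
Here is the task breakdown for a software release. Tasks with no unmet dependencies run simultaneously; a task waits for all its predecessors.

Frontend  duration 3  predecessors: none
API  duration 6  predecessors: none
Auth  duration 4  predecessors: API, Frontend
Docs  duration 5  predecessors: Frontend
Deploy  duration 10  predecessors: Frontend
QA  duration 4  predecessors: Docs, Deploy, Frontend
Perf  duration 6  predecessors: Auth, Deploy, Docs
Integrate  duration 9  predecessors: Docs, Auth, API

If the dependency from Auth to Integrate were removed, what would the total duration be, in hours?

Before: longest chain Frontend→Deploy→Perf = 3+10+6 = 19, finish 19.
Without Auth→Integrate, Integrate's earliest start moves from 10 to 8.
After: Frontend→Deploy→Perf = 3+10+6 = 19 → 19 hours.

19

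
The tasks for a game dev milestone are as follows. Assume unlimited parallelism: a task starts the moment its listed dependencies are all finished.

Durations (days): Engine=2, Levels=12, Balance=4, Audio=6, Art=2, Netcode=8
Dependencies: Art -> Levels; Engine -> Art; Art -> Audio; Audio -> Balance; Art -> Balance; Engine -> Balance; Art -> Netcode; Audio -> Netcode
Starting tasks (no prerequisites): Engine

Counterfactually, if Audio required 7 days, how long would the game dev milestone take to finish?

Baseline: Engine→Art→Audio→Netcode = 2+2+6+8 = 18 → 18 days.
Since Audio is critical, the +1 change carries straight to that chain (now 19 days).
The critical path is still Engine→Art→Audio→Netcode; finish is now 19 days.

19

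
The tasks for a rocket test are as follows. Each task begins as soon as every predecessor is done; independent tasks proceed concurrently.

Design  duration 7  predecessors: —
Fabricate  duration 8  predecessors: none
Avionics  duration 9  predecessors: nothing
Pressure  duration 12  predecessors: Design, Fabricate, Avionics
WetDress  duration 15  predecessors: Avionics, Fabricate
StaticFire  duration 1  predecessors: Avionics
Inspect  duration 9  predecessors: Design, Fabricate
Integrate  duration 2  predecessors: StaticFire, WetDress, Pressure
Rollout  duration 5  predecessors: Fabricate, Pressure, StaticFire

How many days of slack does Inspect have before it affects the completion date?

The longest chain is Avionics→Pressure→Rollout = 9+12+5 = 26; overall finish 26 days.
Inspect finishes as early as 17 and must finish by 26.
So Inspect can slip 26 − 17 = 9 days.

9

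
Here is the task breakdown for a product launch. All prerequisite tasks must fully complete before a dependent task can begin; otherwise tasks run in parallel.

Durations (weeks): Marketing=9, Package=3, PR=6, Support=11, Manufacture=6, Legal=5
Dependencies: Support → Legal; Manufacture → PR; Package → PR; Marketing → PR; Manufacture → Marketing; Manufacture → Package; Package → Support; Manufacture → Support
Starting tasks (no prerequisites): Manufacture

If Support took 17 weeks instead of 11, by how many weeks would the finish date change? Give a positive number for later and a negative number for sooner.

6

Baseline: Manufacture→Package→Support→Legal = 6+3+11+5 = 25 → 25 weeks.
Support lies on that path, so at 17 weeks the path becomes 31 weeks.
That remains the longest chain; total 31 weeks.
Change in finish: 31 − 25 = +6 weeks.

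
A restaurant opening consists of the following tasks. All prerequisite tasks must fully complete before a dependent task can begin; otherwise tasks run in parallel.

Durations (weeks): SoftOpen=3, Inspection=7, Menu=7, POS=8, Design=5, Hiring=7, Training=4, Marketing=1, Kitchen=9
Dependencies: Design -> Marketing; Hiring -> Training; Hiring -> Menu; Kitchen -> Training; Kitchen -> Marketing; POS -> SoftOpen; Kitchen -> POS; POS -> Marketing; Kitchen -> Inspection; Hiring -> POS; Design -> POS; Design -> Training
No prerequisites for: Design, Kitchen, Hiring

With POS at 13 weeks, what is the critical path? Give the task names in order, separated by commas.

Kitchen, POS, SoftOpen

Critical path before the change: Kitchen→POS→SoftOpen = 9+8+3 = 20 giving 20 weeks.
Since POS is critical, the +5 change carries straight to that chain (now 25 weeks).
The critical path is still Kitchen→POS→SoftOpen; finish is now 25 weeks.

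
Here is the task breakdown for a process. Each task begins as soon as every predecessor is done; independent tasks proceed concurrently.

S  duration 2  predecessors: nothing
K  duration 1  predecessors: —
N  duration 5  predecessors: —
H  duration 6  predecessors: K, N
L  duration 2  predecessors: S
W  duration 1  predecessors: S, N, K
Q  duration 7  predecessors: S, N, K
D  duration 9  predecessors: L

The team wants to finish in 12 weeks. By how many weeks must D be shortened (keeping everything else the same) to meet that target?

Current finish: 13 weeks; target: 12.
D is on every critical path, so each week cut from D cuts the finish by one (this holds down to a finish of 12).
Need 13 − 12 = 1 week off D → D becomes 8 weeks, finish becomes 12.

1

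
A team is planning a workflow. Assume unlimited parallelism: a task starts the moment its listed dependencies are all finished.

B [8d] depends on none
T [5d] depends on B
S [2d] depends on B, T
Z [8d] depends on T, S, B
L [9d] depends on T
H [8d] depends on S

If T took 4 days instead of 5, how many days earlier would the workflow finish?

The binding path is B→T→S→Z = 8+5+2+8 = 23; finish at 23 days.
Since T is critical, the -1 change carries straight to that chain (now 22 days).
No other chain overtakes it, so the finish is 22 days.
Change in finish: 22 − 23 = -1 days.

1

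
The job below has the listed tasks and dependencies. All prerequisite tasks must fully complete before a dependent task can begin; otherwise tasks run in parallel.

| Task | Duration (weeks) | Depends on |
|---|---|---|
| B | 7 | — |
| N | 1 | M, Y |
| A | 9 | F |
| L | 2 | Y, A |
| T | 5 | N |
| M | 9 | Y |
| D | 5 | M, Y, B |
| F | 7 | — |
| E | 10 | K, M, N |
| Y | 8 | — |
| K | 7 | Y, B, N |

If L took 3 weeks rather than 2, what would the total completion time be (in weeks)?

35

Critical path before the change: Y→M→N→K→E = 8+9+1+7+10 = 35 giving 35 weeks.
The longest path through L is only 18 weeks, so L has float 17.
That remains the longest chain; total 35 weeks.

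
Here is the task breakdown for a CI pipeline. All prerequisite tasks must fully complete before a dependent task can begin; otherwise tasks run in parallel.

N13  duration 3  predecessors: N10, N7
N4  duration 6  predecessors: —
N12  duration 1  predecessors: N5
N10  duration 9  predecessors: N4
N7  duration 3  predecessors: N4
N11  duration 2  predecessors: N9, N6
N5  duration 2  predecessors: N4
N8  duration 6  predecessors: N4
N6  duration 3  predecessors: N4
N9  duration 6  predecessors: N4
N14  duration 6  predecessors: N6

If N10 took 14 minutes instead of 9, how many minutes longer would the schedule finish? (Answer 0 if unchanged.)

5

As given, the longest chain is N4→N10→N13 = 6+9+3 = 18, so the finish is 18 minutes.
N10 is on the critical path; changing it to 14 makes that path 23 minutes.
No other chain overtakes it, so the finish is 23 minutes.
Change in finish: 23 − 18 = +5 minutes.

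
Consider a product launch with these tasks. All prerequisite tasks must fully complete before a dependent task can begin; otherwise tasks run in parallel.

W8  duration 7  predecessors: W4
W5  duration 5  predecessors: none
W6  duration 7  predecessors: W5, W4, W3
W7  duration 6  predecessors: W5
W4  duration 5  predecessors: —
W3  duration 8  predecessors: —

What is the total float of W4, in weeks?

The longest chain is W3→W6 = 8+7 = 15; overall finish 15 weeks.
Longest path through W4: 12 weeks (earliest finish 5, latest finish 8).
Slack of W4 = 3 − 0 = 3 weeks.

3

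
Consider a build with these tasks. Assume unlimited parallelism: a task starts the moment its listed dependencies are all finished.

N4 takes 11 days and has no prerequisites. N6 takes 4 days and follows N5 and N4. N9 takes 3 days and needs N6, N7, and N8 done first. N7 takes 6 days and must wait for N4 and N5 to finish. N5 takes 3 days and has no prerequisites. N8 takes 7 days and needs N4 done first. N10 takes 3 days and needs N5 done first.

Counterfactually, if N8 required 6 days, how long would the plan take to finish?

Actual critical path: N4→N8→N9 = 11+7+3 = 21 ⇒ 21 days.
N8 lies on that path, so at 6 days the path becomes 20 days.
The binding chain switches to N4→N7→N9 = 11+6+3 = 20; finish 20 days.

20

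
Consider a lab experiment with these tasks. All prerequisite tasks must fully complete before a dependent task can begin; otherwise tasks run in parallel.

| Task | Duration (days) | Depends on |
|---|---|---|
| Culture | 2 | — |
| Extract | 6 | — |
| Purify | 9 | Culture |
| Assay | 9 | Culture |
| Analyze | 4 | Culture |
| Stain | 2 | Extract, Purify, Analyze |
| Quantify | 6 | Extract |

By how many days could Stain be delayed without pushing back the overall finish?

0

The longest chain is Culture→Purify→Stain = 2+9+2 = 13; overall finish 13 days.
The longest chain containing Stain totals 13 days.
Slack of Stain = 11 − 11 = 0 days.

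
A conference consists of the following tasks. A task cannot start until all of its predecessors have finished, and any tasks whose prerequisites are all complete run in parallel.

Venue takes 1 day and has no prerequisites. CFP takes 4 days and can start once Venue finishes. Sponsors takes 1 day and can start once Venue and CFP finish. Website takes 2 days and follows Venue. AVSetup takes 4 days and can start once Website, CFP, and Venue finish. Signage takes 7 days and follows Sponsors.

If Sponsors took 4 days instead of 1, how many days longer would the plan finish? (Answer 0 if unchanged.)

Critical path before the change: Venue→CFP→Sponsors→Signage = 1+4+1+7 = 13 giving 13 days.
Sponsors is on the critical path; changing it to 4 makes that path 16 days.
That remains the longest chain; total 16 days.
Change in finish: 16 − 13 = +3 days.

3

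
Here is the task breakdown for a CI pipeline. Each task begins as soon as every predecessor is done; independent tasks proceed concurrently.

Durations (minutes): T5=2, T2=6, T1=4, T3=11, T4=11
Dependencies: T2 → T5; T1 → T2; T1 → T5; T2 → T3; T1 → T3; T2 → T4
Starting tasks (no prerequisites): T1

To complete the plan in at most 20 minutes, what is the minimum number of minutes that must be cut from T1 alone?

1

Current finish: 21 minutes; target: 20.
T1 is on every critical path, so each minute cut from T1 cuts the finish by one (this holds down to a finish of 18).
Need 21 − 20 = 1 minute off T1 → T1 becomes 3 minutes, finish becomes 20.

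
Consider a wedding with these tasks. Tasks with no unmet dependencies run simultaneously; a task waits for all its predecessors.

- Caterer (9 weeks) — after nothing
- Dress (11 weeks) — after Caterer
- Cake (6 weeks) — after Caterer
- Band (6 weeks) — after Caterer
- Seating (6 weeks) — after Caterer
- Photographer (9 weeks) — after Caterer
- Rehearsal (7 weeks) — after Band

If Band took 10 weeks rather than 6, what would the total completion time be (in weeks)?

26

The binding path is Caterer→Band→Rehearsal = 9+6+7 = 22; finish at 22 weeks.
Band lies on that path, so at 10 weeks the path becomes 26 weeks.
The critical path is still Caterer→Band→Rehearsal; finish is now 26 weeks.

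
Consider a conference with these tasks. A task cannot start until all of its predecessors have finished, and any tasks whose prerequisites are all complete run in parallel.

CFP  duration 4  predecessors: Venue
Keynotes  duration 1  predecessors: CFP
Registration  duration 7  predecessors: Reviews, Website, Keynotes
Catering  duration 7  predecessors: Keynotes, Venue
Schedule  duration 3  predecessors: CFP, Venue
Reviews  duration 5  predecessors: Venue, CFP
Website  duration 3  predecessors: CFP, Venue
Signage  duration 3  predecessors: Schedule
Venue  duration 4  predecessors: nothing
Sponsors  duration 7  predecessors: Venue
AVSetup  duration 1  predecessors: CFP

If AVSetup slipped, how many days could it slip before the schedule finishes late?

11

Critical path: Venue→CFP→Reviews→Registration = 4+4+5+7 = 20, so the finish is 20 days.
Longest path through AVSetup: 9 days (earliest finish 9, latest finish 20).
Float = 20 − 9 = 11.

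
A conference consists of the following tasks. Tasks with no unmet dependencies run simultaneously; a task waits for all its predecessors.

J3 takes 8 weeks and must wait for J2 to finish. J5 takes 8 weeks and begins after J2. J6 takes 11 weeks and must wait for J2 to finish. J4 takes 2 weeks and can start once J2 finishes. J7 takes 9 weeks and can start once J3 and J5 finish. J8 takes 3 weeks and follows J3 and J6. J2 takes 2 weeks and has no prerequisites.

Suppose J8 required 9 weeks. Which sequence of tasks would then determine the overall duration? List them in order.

J2, J6, J8

Baseline: J2→J3→J7 = 2+8+9 = 19 → 19 weeks.
J8 is off the critical path — its longest chain is 16 weeks, giving 3 of slack.
Now J2→J6→J8 = 2+11+9 = 22 is longest, so the finish becomes 22 weeks.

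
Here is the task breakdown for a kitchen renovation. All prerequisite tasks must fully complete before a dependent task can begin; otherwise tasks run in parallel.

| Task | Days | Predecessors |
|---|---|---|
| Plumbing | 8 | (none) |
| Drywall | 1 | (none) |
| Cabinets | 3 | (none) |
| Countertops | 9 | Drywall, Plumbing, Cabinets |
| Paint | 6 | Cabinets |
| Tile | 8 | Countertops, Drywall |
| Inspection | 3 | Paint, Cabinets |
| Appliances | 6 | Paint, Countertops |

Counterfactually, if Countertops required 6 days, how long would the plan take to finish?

As given, the longest chain is Plumbing→Countertops→Tile = 8+9+8 = 25, so the finish is 25 days.
Countertops lies on that path, so at 6 days the path becomes 22 days.
The critical path is still Plumbing→Countertops→Tile; finish is now 22 days.

22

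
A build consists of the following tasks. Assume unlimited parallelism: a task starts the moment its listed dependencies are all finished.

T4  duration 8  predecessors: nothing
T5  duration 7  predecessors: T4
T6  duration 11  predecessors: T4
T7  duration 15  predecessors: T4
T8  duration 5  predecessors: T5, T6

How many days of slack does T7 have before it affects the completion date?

The longest chain is T4→T6→T8 = 8+11+5 = 24; overall finish 24 days.
The longest chain containing T7 totals 23 days.
Slack of T7 = 9 − 8 = 1 day.

1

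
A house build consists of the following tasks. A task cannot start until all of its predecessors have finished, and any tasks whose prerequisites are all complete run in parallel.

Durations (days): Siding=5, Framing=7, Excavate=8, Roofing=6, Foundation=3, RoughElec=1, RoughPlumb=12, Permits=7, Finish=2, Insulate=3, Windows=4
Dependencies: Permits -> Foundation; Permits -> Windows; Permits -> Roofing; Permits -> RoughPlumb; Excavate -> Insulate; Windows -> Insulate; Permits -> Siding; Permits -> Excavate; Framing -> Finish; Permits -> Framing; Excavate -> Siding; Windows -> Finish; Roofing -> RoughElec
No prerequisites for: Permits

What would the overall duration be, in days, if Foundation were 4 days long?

20

Baseline: Permits→Excavate→Siding = 7+8+5 = 20 → 20 days.
The longest path through Foundation is only 10 days, so Foundation has float 10.
That remains the longest chain; total 20 days.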